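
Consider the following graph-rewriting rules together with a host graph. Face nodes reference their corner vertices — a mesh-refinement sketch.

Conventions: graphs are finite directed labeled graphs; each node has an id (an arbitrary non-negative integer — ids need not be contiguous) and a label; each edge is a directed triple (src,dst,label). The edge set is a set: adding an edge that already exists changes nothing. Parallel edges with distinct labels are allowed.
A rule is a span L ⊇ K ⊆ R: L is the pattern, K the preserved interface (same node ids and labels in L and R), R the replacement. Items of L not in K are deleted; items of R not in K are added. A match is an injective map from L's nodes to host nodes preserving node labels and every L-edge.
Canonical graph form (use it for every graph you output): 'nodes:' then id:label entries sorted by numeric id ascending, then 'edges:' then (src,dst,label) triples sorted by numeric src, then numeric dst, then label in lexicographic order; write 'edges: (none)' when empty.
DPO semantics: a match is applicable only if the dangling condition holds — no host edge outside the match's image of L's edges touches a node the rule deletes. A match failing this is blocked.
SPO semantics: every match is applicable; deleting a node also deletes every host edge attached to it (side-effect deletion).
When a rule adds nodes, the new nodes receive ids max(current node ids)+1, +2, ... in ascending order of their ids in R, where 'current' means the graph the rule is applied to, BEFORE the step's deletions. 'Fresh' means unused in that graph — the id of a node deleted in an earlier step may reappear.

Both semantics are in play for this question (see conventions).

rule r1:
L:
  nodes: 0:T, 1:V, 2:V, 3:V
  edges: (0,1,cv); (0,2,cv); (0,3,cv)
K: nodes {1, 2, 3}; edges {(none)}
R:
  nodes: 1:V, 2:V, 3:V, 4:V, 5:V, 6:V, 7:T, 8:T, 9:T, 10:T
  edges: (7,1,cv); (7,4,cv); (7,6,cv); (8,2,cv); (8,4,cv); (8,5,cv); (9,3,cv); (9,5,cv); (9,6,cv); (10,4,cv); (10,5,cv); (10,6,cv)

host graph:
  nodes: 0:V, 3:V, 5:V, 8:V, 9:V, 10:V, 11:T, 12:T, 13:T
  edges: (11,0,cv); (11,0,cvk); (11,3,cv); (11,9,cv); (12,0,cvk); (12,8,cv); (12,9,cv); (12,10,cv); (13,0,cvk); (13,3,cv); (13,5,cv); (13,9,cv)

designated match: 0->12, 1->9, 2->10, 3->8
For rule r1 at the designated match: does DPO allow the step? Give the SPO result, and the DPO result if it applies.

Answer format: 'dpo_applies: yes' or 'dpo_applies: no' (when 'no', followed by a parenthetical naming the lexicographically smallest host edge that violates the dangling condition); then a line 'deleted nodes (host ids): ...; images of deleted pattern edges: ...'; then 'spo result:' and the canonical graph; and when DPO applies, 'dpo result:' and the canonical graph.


dpo_applies: no
(the rule deletes node 12, which keeps host edge (12,0,cvk) outside the match image — the dangling condition fails, DPO blocks; SPO proceeds and side-deletes such edges)
deleted nodes (host ids): 12; images of deleted pattern edges: (12,8,cv); (12,9,cv); (12,10,cv)
spo result:
nodes: 0:V, 3:V, 5:V, 8:V, 9:V, 10:V, 11:T, 13:T, 14:V, 15:V, 16:V, 17:T, 18:T, 19:T, 20:T
edges: (11,0,cv); (11,0,cvk); (11,3,cv); (11,9,cv); (13,0,cvk); (13,3,cv); (13,5,cv); (13,9,cv); (17,9,cv); (17,14,cv); (17,16,cv); (18,10,cv); (18,14,cv); (18,15,cv); (19,8,cv); (19,15,cv); (19,16,cv); (20,14,cv); (20,15,cv); (20,16,cv)


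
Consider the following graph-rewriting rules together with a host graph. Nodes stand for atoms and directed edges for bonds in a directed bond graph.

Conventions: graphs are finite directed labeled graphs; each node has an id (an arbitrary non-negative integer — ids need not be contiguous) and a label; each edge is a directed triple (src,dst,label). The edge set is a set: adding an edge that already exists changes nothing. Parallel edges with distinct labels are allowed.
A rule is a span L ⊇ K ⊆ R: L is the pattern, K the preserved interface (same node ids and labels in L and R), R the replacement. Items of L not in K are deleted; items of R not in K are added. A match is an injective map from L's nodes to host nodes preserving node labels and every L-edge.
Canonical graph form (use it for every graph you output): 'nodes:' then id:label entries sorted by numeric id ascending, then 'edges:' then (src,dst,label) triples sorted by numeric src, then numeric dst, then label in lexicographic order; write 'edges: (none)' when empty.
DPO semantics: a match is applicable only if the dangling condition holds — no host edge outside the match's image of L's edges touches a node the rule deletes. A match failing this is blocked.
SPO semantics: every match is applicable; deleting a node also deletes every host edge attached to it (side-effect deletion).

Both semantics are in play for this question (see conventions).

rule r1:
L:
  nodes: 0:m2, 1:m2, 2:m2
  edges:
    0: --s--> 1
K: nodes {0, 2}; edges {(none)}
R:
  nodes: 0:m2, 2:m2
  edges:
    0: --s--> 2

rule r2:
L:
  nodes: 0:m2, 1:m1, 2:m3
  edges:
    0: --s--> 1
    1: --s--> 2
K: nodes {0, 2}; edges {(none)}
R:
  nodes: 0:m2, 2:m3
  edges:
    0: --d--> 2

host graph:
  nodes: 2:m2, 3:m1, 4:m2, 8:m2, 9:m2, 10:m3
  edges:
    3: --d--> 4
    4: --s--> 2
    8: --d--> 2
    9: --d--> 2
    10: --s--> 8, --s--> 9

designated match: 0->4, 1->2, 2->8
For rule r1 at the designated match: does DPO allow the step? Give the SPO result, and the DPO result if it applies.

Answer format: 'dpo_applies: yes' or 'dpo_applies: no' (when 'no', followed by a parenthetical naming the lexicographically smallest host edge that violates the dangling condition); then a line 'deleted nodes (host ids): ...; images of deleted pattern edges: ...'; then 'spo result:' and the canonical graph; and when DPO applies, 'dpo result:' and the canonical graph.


dpo_applies: no
(the rule deletes node 2, which keeps host edge (8,2,d) outside the match image — the dangling condition fails, DPO blocks; SPO proceeds and side-deletes such edges)
deleted nodes (host ids): 2; images of deleted pattern edges: (4,2,s)
spo result:
nodes: 3:m1, 4:m2, 8:m2, 9:m2, 10:m3
edges: (3,4,d); (4,8,s); (10,8,s); (10,9,s)


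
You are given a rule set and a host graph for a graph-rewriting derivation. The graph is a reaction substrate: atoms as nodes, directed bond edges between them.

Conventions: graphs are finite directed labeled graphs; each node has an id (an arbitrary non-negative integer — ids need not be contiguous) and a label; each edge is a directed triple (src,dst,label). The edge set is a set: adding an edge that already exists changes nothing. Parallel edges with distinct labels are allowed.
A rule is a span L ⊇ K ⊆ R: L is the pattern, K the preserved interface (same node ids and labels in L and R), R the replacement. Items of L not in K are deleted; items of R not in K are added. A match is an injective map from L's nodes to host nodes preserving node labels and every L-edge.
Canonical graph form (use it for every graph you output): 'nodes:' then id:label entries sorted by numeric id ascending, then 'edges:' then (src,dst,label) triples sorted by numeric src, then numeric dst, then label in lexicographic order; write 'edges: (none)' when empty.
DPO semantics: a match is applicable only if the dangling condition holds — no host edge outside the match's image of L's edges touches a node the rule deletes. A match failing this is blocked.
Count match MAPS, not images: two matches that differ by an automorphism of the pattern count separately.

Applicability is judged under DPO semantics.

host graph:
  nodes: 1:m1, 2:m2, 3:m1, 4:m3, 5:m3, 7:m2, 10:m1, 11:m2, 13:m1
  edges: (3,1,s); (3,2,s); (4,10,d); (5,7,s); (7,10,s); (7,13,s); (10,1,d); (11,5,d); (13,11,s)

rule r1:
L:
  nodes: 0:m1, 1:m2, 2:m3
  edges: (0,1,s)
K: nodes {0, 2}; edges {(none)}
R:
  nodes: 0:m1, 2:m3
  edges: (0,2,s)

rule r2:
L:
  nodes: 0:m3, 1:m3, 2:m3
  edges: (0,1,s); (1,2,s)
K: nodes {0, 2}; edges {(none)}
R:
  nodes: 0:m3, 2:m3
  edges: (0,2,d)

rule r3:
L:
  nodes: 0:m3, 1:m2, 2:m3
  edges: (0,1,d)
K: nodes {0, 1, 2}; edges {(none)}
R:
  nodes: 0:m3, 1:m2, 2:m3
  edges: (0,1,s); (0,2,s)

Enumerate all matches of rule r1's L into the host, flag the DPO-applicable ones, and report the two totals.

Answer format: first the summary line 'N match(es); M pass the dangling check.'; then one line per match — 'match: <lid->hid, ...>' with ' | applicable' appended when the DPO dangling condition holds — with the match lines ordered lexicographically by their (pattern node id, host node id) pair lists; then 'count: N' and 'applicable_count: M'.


4 match(es); 2 pass the dangling check.
match: 0->3, 1->2, 2->4 | applicable
match: 0->3, 1->2, 2->5 | applicable
match: 0->13, 1->11, 2->4
match: 0->13, 1->11, 2->5
count: 4
applicable_count: 2


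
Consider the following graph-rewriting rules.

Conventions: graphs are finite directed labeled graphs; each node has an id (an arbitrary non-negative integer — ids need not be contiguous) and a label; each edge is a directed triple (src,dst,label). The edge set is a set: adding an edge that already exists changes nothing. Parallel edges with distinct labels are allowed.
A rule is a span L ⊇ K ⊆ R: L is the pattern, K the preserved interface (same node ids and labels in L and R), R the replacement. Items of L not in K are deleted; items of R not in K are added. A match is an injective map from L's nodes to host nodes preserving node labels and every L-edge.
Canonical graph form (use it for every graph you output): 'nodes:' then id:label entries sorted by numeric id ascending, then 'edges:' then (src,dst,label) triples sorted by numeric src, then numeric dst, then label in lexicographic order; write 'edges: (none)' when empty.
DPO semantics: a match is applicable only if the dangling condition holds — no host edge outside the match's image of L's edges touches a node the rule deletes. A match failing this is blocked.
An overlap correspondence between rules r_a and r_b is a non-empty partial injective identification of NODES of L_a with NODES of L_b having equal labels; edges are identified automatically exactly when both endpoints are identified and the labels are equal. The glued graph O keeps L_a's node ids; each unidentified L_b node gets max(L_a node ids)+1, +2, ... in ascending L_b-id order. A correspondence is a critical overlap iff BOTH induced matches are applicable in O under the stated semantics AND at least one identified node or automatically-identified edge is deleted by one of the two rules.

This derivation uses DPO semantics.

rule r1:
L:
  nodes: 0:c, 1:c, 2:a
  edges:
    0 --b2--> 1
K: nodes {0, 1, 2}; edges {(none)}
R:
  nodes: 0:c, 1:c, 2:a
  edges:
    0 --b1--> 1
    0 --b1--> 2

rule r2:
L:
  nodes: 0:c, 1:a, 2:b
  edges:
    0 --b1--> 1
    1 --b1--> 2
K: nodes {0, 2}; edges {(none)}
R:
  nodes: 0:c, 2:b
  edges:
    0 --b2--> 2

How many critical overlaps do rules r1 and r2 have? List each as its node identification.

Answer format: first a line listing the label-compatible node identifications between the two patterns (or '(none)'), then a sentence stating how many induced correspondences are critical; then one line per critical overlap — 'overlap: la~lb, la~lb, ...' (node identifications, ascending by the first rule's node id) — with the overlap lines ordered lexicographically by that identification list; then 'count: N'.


label-compatible node identifications between L(r1) and L(r2): 0~0, 1~0, 2~1
3 of the induced correspondences are critical overlaps of r1 and r2.
overlap: 0~0, 2~1
overlap: 1~0, 2~1
overlap: 2~1
count: 3


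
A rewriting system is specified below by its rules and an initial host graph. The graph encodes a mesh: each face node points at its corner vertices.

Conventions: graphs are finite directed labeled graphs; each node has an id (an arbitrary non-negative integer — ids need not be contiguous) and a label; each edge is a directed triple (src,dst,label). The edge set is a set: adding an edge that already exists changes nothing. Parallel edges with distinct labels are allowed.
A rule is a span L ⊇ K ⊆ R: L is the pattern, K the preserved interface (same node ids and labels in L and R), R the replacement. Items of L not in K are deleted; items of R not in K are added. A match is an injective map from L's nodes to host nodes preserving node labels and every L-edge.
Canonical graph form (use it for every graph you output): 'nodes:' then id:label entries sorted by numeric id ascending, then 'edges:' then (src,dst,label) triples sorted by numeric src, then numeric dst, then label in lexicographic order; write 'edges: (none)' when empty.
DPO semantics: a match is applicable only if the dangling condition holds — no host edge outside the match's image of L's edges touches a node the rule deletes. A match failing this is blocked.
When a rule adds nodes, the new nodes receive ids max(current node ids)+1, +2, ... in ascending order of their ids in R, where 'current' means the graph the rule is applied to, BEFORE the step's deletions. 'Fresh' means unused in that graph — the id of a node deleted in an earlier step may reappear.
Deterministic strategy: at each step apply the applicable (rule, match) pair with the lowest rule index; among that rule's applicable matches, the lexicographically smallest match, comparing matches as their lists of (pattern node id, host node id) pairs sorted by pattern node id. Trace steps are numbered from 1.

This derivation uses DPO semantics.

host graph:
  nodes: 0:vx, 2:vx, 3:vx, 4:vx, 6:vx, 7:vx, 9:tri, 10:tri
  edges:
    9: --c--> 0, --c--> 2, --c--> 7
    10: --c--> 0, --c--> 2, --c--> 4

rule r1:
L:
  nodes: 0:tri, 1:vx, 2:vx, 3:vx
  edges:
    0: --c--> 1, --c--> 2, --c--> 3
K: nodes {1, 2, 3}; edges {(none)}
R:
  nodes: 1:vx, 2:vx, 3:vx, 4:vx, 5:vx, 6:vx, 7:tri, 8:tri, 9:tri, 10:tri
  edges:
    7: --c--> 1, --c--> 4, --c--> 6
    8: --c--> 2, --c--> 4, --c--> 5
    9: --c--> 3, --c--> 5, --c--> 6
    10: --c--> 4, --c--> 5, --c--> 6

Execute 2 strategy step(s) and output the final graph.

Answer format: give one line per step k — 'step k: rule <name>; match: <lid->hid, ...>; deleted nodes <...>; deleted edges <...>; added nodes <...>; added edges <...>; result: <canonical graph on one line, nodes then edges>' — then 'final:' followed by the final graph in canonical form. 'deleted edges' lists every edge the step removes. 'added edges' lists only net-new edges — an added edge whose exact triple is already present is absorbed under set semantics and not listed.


step 1: rule r1; match: 0->9, 1->0, 2->2, 3->7; deleted nodes 9; deleted edges (9,0,c); (9,2,c); (9,7,c); added nodes 11, 12, 13, 14, 15, 16, 17; added edges (14,0,c); (14,11,c); (14,13,c); (15,2,c); (15,11,c); (15,12,c); (16,7,c); (16,12,c); (16,13,c); (17,11,c); (17,12,c); (17,13,c); result: nodes: 0:vx, 2:vx, 3:vx, 4:vx, 6:vx, 7:vx, 10:tri, 11:vx, 12:vx, 13:vx, 14:tri, 15:tri, 16:tri, 17:tri edges: (10,0,c); (10,2,c); (10,4,c); (14,0,c); (14,11,c); (14,13,c); (15,2,c); (15,11,c); (15,12,c); (16,7,c); (16,12,c); (16,13,c); (17,11,c); (17,12,c); (17,13,c)
step 2: rule r1; match: 0->10, 1->0, 2->2, 3->4; deleted nodes 10; deleted edges (10,0,c); (10,2,c); (10,4,c); added nodes 18, 19, 20, 21, 22, 23, 24; added edges (21,0,c); (21,18,c); (21,20,c); (22,2,c); (22,18,c); (22,19,c); (23,4,c); (23,19,c); (23,20,c); (24,18,c); (24,19,c); (24,20,c); result: nodes: 0:vx, 2:vx, 3:vx, 4:vx, 6:vx, 7:vx, 11:vx, 12:vx, 13:vx, 14:tri, 15:tri, 16:tri, 17:tri, 18:vx, 19:vx, 20:vx, 21:tri, 22:tri, 23:tri, 24:tri edges: (14,0,c); (14,11,c); (14,13,c); (15,2,c); (15,11,c); (15,12,c); (16,7,c); (16,12,c); (16,13,c); (17,11,c); (17,12,c); (17,13,c); (21,0,c); (21,18,c); (21,20,c); (22,2,c); (22,18,c); (22,19,c); (23,4,c); (23,19,c); (23,20,c); (24,18,c); (24,19,c); (24,20,c)
final:
nodes: 0:vx, 2:vx, 3:vx, 4:vx, 6:vx, 7:vx, 11:vx, 12:vx, 13:vx, 14:tri, 15:tri, 16:tri, 17:tri, 18:vx, 19:vx, 20:vx, 21:tri, 22:tri, 23:tri, 24:tri
edges: (14,0,c); (14,11,c); (14,13,c); (15,2,c); (15,11,c); (15,12,c); (16,7,c); (16,12,c); (16,13,c); (17,11,c); (17,12,c); (17,13,c); (21,0,c); (21,18,c); (21,20,c); (22,2,c); (22,18,c); (22,19,c); (23,4,c); (23,19,c); (23,20,c); (24,18,c); (24,19,c); (24,20,c)


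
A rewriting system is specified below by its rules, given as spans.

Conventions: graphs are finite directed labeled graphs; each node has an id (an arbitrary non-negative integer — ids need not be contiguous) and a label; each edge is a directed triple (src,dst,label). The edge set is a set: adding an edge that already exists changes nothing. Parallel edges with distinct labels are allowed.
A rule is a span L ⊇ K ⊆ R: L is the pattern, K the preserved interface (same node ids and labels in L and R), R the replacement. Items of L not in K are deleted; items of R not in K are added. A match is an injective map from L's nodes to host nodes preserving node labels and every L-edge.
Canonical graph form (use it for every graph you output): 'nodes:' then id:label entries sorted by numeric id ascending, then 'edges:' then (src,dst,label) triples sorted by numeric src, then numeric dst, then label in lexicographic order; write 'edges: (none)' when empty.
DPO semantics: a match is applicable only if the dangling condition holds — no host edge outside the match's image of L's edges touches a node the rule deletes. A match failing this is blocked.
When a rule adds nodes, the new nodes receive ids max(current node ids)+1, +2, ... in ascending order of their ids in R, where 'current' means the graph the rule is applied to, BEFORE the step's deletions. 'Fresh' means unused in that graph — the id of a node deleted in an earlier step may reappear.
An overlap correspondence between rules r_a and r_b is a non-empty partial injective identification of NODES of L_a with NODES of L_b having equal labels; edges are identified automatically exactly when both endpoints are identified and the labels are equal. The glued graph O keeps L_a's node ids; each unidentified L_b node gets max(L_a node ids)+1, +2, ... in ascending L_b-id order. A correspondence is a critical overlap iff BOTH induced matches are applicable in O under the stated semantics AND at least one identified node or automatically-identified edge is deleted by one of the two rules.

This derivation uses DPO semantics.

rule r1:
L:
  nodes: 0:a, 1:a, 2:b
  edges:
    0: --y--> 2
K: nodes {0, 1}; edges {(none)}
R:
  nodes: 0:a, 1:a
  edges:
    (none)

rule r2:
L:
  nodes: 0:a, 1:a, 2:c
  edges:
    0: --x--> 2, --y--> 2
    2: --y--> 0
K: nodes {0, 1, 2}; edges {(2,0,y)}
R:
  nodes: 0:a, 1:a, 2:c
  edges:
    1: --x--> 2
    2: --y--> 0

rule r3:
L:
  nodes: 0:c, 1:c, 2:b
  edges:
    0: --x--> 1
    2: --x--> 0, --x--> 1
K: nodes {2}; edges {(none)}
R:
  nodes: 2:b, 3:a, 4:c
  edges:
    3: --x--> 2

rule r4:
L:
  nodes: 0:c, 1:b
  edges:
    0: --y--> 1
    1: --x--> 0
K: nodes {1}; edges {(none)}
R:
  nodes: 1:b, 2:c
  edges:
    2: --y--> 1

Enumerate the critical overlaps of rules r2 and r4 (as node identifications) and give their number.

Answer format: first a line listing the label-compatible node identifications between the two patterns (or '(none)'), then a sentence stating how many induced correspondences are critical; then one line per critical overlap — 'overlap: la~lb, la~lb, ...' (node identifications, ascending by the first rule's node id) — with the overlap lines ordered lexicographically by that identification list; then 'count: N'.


label-compatible node identifications between L(r2) and L(r4): 2~0
0 of the induced correspondences are critical overlaps of r2 and r4.
count: 0


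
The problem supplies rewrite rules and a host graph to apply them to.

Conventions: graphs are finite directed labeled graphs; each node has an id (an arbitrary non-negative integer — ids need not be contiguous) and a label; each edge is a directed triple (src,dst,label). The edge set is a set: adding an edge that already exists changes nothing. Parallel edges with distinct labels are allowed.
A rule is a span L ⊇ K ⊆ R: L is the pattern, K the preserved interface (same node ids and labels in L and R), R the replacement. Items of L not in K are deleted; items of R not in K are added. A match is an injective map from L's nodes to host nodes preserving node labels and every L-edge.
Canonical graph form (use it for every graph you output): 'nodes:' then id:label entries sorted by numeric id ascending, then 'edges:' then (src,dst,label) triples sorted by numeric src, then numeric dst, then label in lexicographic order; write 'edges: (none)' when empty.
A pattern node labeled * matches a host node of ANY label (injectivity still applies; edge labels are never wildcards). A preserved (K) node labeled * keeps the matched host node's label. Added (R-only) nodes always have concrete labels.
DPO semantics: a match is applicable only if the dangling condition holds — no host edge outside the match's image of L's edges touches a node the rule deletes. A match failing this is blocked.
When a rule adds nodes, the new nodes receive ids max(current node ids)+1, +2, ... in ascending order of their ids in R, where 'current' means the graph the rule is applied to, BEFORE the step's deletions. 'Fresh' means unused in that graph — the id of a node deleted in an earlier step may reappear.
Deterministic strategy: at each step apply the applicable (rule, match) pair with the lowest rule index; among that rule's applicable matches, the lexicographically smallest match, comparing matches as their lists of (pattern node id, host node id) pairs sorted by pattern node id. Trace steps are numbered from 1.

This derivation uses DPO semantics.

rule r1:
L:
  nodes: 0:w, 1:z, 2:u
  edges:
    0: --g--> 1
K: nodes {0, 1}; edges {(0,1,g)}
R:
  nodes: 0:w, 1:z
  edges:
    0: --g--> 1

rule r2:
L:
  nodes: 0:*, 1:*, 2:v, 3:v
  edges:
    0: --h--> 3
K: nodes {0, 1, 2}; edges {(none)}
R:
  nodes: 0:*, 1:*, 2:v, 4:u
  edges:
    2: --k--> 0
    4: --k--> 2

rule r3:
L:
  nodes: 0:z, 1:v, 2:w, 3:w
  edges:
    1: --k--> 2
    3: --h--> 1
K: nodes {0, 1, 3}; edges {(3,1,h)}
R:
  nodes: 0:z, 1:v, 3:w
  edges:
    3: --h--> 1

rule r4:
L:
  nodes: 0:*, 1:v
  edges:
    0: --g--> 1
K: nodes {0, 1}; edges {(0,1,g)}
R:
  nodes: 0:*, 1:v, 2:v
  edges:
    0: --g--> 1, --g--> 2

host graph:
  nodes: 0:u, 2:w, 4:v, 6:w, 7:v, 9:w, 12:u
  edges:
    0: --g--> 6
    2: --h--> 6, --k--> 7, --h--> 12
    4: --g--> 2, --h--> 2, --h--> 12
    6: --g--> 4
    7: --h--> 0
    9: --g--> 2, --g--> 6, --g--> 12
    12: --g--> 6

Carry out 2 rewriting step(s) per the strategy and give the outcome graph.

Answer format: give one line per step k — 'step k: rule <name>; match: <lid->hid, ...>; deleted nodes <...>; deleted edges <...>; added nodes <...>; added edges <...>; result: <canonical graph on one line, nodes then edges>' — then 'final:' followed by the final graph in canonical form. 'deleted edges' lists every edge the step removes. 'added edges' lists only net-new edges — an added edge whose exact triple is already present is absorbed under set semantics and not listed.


step 1: rule r4; match: 0->6, 1->4; deleted nodes (none); deleted edges (none); added nodes 13; added edges (6,13,g); result: nodes: 0:u, 2:w, 4:v, 6:w, 7:v, 9:w, 12:u, 13:v edges: (0,6,g); (2,6,h); (2,7,k); (2,12,h); (4,2,g); (4,2,h); (4,12,h); (6,4,g); (6,13,g); (7,0,h); (9,2,g); (9,6,g); (9,12,g); (12,6,g)
step 2: rule r4; match: 0->6, 1->4; deleted nodes (none); deleted edges (none); added nodes 14; added edges (6,14,g); result: nodes: 0:u, 2:w, 4:v, 6:w, 7:v, 9:w, 12:u, 13:v, 14:v edges: (0,6,g); (2,6,h); (2,7,k); (2,12,h); (4,2,g); (4,2,h); (4,12,h); (6,4,g); (6,13,g); (6,14,g); (7,0,h); (9,2,g); (9,6,g); (9,12,g); (12,6,g)
final:
nodes: 0:u, 2:w, 4:v, 6:w, 7:v, 9:w, 12:u, 13:v, 14:v
edges: (0,6,g); (2,6,h); (2,7,k); (2,12,h); (4,2,g); (4,2,h); (4,12,h); (6,4,g); (6,13,g); (6,14,g); (7,0,h); (9,2,g); (9,6,g); (9,12,g); (12,6,g)


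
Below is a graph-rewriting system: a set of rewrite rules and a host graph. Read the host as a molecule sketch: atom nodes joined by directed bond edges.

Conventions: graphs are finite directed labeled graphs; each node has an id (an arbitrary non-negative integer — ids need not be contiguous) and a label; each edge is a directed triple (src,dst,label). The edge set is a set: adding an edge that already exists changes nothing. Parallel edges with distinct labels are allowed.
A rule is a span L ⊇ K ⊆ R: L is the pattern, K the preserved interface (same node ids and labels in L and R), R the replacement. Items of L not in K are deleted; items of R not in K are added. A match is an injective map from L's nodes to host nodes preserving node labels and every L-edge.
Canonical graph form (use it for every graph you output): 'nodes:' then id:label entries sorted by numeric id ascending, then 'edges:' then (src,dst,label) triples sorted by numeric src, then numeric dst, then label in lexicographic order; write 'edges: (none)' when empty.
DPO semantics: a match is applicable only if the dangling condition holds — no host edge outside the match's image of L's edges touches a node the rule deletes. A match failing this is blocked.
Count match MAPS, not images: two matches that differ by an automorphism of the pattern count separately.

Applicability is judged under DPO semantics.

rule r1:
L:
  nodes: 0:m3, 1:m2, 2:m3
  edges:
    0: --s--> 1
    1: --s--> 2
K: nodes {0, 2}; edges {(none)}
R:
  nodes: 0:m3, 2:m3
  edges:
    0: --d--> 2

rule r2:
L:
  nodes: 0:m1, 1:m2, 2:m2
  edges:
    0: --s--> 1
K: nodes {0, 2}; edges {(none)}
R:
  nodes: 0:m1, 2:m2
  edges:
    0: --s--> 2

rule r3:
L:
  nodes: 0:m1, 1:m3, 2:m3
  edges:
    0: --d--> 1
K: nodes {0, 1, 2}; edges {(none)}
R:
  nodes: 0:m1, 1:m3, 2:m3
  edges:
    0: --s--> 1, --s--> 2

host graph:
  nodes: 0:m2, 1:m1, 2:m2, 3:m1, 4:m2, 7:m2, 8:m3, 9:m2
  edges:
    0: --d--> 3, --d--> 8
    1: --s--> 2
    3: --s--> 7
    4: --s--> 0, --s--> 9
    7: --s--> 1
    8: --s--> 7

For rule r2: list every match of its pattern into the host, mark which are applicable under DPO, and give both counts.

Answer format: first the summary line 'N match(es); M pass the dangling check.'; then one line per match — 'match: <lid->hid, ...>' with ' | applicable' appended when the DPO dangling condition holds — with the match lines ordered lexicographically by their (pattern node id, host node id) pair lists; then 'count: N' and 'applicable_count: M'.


8 match(es); 4 pass the dangling check.
match: 0->1, 1->2, 2->0 | applicable
match: 0->1, 1->2, 2->4 | applicable
match: 0->1, 1->2, 2->7 | applicable
match: 0->1, 1->2, 2->9 | applicable
match: 0->3, 1->7, 2->0
match: 0->3, 1->7, 2->2
match: 0->3, 1->7, 2->4
match: 0->3, 1->7, 2->9
count: 8
applicable_count: 4


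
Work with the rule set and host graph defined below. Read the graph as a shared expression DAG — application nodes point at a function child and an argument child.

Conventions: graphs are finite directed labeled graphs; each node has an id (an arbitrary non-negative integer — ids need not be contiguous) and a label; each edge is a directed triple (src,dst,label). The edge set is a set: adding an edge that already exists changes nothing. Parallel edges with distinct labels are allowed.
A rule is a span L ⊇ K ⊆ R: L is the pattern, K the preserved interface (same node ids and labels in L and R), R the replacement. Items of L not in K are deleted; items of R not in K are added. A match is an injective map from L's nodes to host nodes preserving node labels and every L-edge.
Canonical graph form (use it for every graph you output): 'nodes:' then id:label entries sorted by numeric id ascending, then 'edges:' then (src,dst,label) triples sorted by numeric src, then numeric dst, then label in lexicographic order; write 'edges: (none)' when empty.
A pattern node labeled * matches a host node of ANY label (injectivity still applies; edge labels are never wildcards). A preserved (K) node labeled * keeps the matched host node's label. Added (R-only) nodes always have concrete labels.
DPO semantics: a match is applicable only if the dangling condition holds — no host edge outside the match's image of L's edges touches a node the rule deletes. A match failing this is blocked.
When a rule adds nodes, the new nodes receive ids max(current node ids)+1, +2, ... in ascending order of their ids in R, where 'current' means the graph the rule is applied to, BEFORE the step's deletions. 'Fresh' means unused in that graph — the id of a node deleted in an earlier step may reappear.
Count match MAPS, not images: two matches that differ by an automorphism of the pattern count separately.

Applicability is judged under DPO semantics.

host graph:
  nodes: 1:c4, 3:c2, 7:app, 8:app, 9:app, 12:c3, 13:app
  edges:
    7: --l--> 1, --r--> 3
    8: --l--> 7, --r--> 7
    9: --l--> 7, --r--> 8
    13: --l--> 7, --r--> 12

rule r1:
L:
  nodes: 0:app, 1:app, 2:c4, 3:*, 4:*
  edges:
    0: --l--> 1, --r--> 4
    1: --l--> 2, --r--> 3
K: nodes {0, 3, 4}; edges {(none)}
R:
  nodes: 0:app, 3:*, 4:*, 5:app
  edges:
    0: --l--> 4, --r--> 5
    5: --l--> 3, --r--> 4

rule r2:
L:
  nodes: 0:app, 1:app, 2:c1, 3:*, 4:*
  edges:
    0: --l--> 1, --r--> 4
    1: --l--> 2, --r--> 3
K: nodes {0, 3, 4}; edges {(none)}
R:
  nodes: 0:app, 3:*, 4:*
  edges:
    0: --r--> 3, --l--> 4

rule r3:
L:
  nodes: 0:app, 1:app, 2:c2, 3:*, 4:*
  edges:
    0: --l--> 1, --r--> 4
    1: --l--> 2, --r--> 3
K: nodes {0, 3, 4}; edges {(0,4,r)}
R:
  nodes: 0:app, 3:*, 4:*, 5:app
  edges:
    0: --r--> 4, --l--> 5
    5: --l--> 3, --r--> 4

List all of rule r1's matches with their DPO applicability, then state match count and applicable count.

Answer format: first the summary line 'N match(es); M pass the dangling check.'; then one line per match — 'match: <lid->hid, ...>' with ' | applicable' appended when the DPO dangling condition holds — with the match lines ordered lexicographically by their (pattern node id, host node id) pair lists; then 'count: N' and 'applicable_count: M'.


2 match(es); 0 pass the dangling check.
match: 0->9, 1->7, 2->1, 3->3, 4->8
match: 0->13, 1->7, 2->1, 3->3, 4->12
count: 2
applicable_count: 0


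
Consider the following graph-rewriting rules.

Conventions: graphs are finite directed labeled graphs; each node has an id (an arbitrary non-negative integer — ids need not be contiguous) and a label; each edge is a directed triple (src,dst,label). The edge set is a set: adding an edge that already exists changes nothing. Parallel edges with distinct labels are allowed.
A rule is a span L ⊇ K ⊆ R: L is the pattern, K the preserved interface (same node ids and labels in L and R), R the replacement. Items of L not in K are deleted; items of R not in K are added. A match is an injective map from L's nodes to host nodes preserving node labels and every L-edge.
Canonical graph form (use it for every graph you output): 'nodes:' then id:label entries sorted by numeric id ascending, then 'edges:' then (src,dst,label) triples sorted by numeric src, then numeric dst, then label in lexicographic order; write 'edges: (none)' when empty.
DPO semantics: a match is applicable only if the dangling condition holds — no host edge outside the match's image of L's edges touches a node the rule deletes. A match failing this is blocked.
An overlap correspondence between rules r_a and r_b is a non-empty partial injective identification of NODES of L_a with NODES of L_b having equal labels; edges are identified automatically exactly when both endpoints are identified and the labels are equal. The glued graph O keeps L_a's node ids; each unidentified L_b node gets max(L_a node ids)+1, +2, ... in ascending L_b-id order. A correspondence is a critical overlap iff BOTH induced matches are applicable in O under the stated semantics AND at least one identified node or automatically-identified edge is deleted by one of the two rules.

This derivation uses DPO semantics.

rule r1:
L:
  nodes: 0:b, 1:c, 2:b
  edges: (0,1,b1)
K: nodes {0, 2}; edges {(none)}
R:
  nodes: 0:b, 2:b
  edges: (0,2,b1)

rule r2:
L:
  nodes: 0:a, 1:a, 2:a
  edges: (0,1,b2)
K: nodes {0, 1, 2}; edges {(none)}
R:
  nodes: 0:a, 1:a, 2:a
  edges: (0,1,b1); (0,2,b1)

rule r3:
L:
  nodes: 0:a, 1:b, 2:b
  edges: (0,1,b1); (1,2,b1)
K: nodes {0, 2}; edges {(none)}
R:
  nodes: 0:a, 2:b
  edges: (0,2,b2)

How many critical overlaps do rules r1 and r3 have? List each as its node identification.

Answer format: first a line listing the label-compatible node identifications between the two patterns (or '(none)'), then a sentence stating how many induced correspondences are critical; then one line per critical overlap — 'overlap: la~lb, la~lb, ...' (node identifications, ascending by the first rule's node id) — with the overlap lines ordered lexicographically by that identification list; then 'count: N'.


label-compatible node identifications between L(r1) and L(r3): 0~1, 0~2, 2~1, 2~2
2 of the induced correspondences are critical overlaps of r1 and r3.
overlap: 0~2, 2~1
overlap: 2~1
count: 2


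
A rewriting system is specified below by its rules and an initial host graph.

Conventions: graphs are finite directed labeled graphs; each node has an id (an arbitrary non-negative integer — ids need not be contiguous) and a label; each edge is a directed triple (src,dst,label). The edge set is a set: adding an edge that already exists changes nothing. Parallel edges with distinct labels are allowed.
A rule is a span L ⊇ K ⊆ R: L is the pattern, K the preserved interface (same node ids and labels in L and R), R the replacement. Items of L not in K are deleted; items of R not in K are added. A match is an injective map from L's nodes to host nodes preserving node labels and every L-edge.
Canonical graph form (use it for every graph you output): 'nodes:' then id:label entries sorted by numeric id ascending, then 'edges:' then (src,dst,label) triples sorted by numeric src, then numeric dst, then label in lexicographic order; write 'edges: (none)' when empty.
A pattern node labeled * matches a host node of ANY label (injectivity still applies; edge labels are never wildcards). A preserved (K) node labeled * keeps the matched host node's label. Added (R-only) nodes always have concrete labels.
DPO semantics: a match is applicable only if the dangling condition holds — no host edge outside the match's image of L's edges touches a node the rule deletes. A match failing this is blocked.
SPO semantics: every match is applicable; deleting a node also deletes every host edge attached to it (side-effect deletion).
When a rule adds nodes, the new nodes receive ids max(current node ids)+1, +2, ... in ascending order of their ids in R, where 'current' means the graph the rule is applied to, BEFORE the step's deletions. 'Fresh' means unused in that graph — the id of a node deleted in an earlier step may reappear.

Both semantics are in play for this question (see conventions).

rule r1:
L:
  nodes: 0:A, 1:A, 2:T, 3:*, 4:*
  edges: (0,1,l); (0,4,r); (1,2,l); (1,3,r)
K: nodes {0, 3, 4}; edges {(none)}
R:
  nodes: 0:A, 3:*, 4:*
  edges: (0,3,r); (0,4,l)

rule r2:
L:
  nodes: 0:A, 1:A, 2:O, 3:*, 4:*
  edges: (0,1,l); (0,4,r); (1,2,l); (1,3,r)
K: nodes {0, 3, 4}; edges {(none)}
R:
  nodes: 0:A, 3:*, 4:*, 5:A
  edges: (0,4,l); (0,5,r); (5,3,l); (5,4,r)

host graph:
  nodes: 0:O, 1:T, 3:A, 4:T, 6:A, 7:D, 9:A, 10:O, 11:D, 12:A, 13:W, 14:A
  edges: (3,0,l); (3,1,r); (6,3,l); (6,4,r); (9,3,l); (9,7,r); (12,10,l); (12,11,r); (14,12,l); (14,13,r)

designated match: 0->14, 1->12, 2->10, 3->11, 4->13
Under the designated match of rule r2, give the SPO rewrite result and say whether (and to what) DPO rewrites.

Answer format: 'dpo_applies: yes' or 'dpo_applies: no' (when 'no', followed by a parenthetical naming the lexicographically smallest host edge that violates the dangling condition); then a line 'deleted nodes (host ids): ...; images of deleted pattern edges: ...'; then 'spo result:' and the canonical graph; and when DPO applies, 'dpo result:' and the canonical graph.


dpo_applies: yes
deleted nodes (host ids): 10, 12; images of deleted pattern edges: (12,10,l); (12,11,r); (14,12,l); (14,13,r)
spo result:
nodes: 0:O, 1:T, 3:A, 4:T, 6:A, 7:D, 9:A, 11:D, 13:W, 14:A, 15:A
edges: (3,0,l); (3,1,r); (6,3,l); (6,4,r); (9,3,l); (9,7,r); (14,13,l); (14,15,r); (15,11,l); (15,13,r)
dpo result:
nodes: 0:O, 1:T, 3:A, 4:T, 6:A, 7:D, 9:A, 11:D, 13:W, 14:A, 15:A
edges: (3,0,l); (3,1,r); (6,3,l); (6,4,r); (9,3,l); (9,7,r); (14,13,l); (14,15,r); (15,11,l); (15,13,r)


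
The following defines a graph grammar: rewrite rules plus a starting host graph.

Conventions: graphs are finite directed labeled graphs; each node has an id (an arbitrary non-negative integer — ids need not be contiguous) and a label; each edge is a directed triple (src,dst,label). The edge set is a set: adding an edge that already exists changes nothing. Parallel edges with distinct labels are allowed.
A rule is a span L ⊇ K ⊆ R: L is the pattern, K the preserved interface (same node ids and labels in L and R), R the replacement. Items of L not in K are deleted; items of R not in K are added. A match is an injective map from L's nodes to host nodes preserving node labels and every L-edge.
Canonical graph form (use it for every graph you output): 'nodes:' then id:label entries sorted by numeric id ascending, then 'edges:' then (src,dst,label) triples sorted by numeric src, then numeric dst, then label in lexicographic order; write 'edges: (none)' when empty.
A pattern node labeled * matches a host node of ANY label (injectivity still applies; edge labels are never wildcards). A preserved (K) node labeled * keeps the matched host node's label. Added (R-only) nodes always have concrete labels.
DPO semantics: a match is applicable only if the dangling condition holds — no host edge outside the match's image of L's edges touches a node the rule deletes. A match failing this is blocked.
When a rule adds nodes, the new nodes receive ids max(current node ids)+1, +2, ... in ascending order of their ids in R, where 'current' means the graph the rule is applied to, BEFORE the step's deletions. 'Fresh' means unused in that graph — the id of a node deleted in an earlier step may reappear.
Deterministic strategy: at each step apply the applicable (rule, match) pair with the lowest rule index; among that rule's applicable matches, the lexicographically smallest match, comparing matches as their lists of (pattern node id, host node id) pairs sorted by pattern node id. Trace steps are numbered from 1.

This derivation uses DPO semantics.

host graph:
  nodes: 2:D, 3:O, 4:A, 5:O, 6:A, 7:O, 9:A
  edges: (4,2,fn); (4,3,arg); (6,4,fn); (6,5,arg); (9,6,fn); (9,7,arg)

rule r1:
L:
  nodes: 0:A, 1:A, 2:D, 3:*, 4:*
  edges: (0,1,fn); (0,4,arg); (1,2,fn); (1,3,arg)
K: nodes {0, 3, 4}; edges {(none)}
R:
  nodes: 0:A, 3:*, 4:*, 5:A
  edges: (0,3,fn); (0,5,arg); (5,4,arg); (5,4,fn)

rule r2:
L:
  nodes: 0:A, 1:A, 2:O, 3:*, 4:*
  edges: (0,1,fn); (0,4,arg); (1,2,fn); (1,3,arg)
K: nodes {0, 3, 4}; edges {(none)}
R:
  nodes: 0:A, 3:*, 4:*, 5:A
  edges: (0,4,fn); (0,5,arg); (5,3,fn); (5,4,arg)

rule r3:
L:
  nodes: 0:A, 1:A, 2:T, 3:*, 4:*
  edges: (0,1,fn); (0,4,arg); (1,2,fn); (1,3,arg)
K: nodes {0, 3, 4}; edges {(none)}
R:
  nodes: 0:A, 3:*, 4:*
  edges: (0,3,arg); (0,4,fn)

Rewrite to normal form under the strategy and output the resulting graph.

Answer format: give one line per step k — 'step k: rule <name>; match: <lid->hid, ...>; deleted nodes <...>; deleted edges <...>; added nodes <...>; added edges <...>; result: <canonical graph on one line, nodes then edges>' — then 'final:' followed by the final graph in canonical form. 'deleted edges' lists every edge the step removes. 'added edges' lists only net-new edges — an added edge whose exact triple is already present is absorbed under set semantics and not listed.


step 1: rule r1; match: 0->6, 1->4, 2->2, 3->3, 4->5; deleted nodes 2, 4; deleted edges (4,2,fn); (4,3,arg); (6,4,fn); (6,5,arg); added nodes 10; added edges (6,3,fn); (6,10,arg); (10,5,arg); (10,5,fn); result: nodes: 3:O, 5:O, 6:A, 7:O, 9:A, 10:A edges: (6,3,fn); (6,10,arg); (9,6,fn); (9,7,arg); (10,5,arg); (10,5,fn)
step 2: rule r2; match: 0->9, 1->6, 2->3, 3->10, 4->7; deleted nodes 3, 6; deleted edges (6,3,fn); (6,10,arg); (9,6,fn); (9,7,arg); added nodes 11; added edges (9,7,fn); (9,11,arg); (11,7,arg); (11,10,fn); result: nodes: 5:O, 7:O, 9:A, 10:A, 11:A edges: (9,7,fn); (9,11,arg); (10,5,arg); (10,5,fn); (11,7,arg); (11,10,fn)
final:
nodes: 5:O, 7:O, 9:A, 10:A, 11:A
edges: (9,7,fn); (9,11,arg); (10,5,arg); (10,5,fn); (11,7,arg); (11,10,fn)
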